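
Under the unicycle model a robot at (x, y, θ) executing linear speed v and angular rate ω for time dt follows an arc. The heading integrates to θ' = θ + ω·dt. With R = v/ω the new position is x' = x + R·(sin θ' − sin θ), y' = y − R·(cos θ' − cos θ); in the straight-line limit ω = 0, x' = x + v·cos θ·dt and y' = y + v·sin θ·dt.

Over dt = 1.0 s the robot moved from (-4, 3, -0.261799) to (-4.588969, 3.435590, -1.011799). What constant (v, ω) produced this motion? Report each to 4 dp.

v = -0.7500, ω = -0.7500

Δθ = -1.011799 − -0.261799 = -0.750000
ω = Δθ/dt = -0.750000/1.0 = -0.7500
R = Δx/(sin θ' − sin θ) = 1.0000
v = R·ω = 1.0000·-0.7500 = -0.7500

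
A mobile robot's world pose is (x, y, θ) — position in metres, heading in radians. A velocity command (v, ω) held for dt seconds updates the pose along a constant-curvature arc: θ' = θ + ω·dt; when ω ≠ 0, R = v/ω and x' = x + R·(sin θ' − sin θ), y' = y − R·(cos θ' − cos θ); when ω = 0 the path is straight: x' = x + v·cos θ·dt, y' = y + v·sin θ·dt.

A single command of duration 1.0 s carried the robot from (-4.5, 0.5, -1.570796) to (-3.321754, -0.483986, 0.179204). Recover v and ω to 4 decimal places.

v = 1.7500, ω = 1.7500

Δθ = 0.179204 − -1.570796 = 1.750000
ω = Δθ/dt = 1.750000/1.0 = 1.7500
R = Δx/(sin θ' − sin θ) = 1.0000
v = R·ω = 1.0000·1.7500 = 1.7500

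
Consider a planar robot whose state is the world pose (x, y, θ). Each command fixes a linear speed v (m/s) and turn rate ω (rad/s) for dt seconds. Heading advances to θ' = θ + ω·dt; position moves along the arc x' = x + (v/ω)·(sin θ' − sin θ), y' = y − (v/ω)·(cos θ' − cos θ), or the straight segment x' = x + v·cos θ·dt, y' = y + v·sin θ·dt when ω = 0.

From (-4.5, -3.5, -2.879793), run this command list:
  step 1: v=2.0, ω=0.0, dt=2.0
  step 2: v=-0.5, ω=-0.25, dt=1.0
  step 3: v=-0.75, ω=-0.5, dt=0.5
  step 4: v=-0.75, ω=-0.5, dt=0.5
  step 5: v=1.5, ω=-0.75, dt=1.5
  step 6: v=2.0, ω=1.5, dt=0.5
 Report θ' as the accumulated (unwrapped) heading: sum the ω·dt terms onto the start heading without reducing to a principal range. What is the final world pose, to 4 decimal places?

step 1: θ'=-2.8798 (straight) → pose (-8.3637, -4.5353, -2.8798)
step 2: θ'=-3.1298 (R=2.0000) → pose (-7.8697, -4.4673, -3.1298)
step 3: θ'=-3.3798 (R=1.5000) → pose (-7.4980, -4.5095, -3.3798)
step 4: θ'=-3.6298 (R=1.5000) → pose (-7.1484, -4.6424, -3.6298)
step 5: θ'=-4.7548 (R=-2.0000) → pose (-8.2085, -2.7913, -4.7548)
step 6: θ'=-4.0048 (R=1.3333) → pose (-8.5274, -1.8681, -4.0048)

(-8.5274, -1.8681, -4.0048)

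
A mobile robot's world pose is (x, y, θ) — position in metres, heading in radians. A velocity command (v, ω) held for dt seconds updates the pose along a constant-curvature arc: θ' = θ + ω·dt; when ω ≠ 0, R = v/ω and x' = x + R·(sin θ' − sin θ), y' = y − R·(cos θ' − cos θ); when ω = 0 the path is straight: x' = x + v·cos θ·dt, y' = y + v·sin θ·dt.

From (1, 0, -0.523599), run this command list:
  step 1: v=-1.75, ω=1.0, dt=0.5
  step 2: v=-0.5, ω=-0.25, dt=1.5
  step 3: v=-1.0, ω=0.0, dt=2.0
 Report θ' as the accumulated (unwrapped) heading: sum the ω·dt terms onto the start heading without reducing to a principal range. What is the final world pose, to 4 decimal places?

(-2.4060, 1.1665, -0.3986)

step 1: θ'=-0.0236 (R=-1.7500) → pose (0.1663, 0.2340, -0.0236)
step 2: θ'=-0.3986 (R=2.0000) → pose (-0.5628, 0.3902, -0.3986)
step 3: θ'=-0.3986 (straight) → pose (-2.4060, 1.1665, -0.3986)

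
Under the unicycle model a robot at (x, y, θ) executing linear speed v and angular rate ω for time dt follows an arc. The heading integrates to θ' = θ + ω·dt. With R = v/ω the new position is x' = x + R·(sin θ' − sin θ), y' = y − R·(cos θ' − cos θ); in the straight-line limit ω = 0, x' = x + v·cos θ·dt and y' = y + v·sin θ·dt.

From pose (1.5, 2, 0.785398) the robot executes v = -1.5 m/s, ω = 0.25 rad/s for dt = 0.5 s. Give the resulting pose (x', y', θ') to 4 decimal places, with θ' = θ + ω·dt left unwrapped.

(1.0042, 1.4379, 0.9104)

θ' = 0.7854 + 0.25·0.5 = 0.9104
R = v/ω = -1.5/0.25 = -6.0000
x' = 1.5 + -6.0000·(sin 0.9104 − sin 0.7854) = 1.0042
y' = 2 − -6.0000·(cos 0.9104 − cos 0.7854) = 1.4379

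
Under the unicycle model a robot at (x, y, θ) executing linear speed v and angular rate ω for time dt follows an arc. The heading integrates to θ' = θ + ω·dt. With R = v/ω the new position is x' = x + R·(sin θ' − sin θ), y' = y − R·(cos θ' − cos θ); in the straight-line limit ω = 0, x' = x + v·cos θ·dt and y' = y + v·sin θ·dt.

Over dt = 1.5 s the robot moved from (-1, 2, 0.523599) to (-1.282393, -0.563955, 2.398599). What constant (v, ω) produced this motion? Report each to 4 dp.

v = -2.0000, ω = 1.2500

Δθ = 2.398599 − 0.523599 = 1.875000
ω = Δθ/dt = 1.875000/1.5 = 1.2500
R = −Δy/(cos θ' − cos θ) = -1.6000
v = R·ω = -1.6000·1.2500 = -2.0000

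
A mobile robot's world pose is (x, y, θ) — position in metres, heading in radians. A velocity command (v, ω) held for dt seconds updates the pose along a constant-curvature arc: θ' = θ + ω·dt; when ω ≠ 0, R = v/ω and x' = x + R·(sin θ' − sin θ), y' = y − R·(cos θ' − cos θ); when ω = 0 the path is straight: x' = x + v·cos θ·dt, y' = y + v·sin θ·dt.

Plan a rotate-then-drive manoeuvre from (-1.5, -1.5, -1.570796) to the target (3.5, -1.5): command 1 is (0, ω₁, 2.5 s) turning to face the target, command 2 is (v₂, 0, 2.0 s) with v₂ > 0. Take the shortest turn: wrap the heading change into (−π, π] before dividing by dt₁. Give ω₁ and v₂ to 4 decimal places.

heading to target = atan2(-1.5−-1.5, 3.5−-1.5) = 0.0000
Δθ = wrap(0.0000 − -1.5708) = 1.5708; ω₁ = Δθ/dt₁ = 0.6283
distance = √((3.5−-1.5)² + (-1.5−-1.5)²) = 5.0000; v₂ = distance/dt₂ = 2.5000

ω₁ = 0.6283, v₂ = 2.5000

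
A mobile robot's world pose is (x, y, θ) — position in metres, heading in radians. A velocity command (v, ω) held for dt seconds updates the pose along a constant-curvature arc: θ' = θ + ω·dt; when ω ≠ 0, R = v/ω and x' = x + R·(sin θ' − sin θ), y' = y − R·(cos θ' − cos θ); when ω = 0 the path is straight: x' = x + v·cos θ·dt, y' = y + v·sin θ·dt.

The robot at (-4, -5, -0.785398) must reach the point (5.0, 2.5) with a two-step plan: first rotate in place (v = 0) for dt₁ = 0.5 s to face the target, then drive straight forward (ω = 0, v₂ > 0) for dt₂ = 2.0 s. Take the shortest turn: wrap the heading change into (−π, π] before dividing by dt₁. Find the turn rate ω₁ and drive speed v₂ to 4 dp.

ω₁ = 2.9603, v₂ = 5.8577

heading to target = atan2(2.5−-5, 5−-4) = 0.6947
Δθ = wrap(0.6947 − -0.7854) = 1.4801; ω₁ = Δθ/dt₁ = 2.9603
distance = √((5−-4)² + (2.5−-5)²) = 11.7154; v₂ = distance/dt₂ = 5.8577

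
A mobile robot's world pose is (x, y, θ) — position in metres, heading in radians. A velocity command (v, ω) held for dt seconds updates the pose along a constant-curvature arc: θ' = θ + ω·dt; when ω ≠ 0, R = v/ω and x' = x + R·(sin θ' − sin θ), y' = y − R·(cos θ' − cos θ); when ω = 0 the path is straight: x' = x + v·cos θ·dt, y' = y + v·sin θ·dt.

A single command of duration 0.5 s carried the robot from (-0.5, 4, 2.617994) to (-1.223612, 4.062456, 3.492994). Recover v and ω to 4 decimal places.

Δθ = 3.492994 − 2.617994 = 0.875000
ω = Δθ/dt = 0.875000/0.5 = 1.7500
R = Δx/(sin θ' − sin θ) = 0.8571
v = R·ω = 0.8571·1.7500 = 1.5000

v = 1.5000, ω = 1.7500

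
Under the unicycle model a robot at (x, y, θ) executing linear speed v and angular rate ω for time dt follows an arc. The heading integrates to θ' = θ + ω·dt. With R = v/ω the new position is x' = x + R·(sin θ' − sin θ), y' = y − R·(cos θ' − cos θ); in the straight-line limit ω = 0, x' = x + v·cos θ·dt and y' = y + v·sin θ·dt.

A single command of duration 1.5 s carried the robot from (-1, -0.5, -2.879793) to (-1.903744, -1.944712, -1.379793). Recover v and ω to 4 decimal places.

Δθ = -1.379793 − -2.879793 = 1.500000
ω = Δθ/dt = 1.500000/1.5 = 1.0000
R = −Δy/(cos θ' − cos θ) = 1.2500
v = R·ω = 1.2500·1.0000 = 1.2500

v = 1.2500, ω = 1.0000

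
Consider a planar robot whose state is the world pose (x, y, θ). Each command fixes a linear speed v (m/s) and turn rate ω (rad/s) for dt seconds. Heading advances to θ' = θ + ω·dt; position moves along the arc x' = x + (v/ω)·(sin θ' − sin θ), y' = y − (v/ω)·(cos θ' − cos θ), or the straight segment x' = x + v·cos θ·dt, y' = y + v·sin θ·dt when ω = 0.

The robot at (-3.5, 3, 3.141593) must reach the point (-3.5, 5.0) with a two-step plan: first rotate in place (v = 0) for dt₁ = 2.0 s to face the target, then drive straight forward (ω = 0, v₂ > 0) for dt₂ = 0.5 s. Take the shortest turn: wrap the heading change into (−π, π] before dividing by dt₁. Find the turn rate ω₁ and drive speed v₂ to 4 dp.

ω₁ = -0.7854, v₂ = 4.0000

heading to target = atan2(5−3, -3.5−-3.5) = 1.5708
Δθ = wrap(1.5708 − 3.1416) = -1.5708; ω₁ = Δθ/dt₁ = -0.7854
distance = √((-3.5−-3.5)² + (5−3)²) = 2.0000; v₂ = distance/dt₂ = 4.0000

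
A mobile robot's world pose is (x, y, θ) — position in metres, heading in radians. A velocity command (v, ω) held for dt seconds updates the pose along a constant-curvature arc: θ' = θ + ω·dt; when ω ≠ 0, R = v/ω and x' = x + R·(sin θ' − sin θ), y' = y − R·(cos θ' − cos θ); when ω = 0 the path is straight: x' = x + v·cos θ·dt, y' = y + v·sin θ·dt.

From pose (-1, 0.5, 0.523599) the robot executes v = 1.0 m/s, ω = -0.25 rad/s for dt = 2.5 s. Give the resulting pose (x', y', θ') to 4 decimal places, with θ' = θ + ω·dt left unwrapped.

(1.4049, 1.0154, -0.1014)

θ' = 0.5236 + -0.25·2.5 = -0.1014
R = v/ω = 1.0/-0.25 = -4.0000
x' = -1 + -4.0000·(sin -0.1014 − sin 0.5236) = 1.4049
y' = 0.5 − -4.0000·(cos -0.1014 − cos 0.5236) = 1.0154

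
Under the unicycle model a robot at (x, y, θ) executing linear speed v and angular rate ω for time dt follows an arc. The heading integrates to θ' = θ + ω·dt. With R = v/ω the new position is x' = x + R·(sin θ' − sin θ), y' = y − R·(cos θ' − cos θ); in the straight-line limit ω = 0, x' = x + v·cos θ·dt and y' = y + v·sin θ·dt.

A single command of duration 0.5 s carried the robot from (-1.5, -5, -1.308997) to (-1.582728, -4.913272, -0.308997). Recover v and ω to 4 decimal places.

v = -0.2500, ω = 2.0000

Δθ = -0.308997 − -1.308997 = 1.000000
ω = Δθ/dt = 1.000000/0.5 = 2.0000
R = −Δy/(cos θ' − cos θ) = -0.1250
v = R·ω = -0.1250·2.0000 = -0.2500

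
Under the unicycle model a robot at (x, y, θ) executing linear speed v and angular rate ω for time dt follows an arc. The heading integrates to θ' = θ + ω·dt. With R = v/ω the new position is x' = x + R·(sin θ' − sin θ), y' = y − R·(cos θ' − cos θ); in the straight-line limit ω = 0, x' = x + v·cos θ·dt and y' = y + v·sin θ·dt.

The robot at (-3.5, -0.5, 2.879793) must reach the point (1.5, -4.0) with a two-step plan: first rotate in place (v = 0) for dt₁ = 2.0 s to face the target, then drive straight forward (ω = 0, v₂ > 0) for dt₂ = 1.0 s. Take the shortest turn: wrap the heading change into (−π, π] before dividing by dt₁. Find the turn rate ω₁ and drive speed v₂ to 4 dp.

ω₁ = 1.3963, v₂ = 6.1033

heading to target = atan2(-4−-0.5, 1.5−-3.5) = -0.6107
Δθ = wrap(-0.6107 − 2.8798) = 2.7927; ω₁ = Δθ/dt₁ = 1.3963
distance = √((1.5−-3.5)² + (-4−-0.5)²) = 6.1033; v₂ = distance/dt₂ = 6.1033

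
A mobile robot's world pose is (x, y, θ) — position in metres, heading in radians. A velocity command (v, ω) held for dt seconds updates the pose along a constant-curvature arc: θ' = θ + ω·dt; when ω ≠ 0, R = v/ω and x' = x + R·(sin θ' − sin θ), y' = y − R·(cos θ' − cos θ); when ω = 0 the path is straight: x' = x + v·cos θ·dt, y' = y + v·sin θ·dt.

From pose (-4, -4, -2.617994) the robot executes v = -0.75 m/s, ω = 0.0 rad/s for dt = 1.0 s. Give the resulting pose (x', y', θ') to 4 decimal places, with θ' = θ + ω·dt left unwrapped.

(-3.3505, -3.6250, -2.6180)

θ' = -2.6180 + 0.0·1.0 = -2.6180
ω = 0 → straight: x' = -4 + -0.75·cos(-2.6180)·1.0 = -3.3505
y' = -4 + -0.75·sin(-2.6180)·1.0 = -3.6250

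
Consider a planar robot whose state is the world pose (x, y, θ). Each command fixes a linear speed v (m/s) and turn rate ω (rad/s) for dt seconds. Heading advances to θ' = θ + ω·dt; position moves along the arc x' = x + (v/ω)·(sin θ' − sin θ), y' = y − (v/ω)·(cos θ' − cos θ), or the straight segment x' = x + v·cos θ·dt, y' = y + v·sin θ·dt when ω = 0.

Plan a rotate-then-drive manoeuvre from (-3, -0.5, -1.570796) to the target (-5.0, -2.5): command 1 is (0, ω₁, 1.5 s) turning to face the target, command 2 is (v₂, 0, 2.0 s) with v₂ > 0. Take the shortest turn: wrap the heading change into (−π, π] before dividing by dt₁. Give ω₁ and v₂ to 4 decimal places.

heading to target = atan2(-2.5−-0.5, -5−-3) = -2.3562
Δθ = wrap(-2.3562 − -1.5708) = -0.7854; ω₁ = Δθ/dt₁ = -0.5236
distance = √((-5−-3)² + (-2.5−-0.5)²) = 2.8284; v₂ = distance/dt₂ = 1.4142

ω₁ = -0.5236, v₂ = 1.4142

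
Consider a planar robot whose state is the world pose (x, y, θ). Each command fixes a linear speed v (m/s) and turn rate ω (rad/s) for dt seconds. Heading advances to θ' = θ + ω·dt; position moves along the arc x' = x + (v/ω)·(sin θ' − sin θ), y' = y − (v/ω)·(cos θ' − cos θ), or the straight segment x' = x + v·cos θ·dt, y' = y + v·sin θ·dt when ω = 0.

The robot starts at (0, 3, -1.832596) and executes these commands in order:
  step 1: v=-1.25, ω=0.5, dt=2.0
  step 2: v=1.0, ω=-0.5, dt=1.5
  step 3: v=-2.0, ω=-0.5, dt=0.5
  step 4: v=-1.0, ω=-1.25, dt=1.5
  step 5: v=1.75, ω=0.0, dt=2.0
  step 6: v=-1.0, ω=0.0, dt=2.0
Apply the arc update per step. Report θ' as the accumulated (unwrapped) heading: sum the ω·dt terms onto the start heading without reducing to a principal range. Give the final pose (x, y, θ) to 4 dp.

(0.0266, 6.2206, -3.7076)

step 1: θ'=-0.8326 (R=-2.5000) → pose (-0.5656, 5.3294, -0.8326)
step 2: θ'=-1.5826 (R=-2.0000) → pose (-0.0451, 3.9599, -1.5826)
step 3: θ'=-1.8326 (R=4.0000) → pose (0.0909, 4.9480, -1.8326)
step 4: θ'=-3.7076 (R=0.8000) → pose (1.2927, 5.4162, -3.7076)
step 5: θ'=-3.7076 (straight) → pose (-1.6615, 7.2931, -3.7076)
step 6: θ'=-3.7076 (straight) → pose (0.0266, 6.2206, -3.7076)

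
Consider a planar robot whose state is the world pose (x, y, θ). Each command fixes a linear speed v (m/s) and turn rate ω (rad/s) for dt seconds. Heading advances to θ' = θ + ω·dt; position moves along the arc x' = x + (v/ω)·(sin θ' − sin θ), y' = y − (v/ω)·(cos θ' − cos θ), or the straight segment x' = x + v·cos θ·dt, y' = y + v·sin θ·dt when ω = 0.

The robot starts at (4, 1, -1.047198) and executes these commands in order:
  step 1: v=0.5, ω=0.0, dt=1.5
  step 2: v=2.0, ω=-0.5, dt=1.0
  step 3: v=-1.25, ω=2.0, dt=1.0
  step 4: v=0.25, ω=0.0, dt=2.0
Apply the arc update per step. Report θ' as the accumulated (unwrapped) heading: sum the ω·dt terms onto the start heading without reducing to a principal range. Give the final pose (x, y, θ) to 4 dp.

step 1: θ'=-1.0472 (straight) → pose (4.3750, 0.3505, -1.0472)
step 2: θ'=-1.5472 (R=-4.0000) → pose (4.9098, -1.5551, -1.5472)
step 3: θ'=0.4528 (R=-0.6250) → pose (4.0115, -1.0079, 0.4528)
step 4: θ'=0.4528 (straight) → pose (4.4611, -0.7891, 0.4528)

(4.4611, -0.7891, 0.4528)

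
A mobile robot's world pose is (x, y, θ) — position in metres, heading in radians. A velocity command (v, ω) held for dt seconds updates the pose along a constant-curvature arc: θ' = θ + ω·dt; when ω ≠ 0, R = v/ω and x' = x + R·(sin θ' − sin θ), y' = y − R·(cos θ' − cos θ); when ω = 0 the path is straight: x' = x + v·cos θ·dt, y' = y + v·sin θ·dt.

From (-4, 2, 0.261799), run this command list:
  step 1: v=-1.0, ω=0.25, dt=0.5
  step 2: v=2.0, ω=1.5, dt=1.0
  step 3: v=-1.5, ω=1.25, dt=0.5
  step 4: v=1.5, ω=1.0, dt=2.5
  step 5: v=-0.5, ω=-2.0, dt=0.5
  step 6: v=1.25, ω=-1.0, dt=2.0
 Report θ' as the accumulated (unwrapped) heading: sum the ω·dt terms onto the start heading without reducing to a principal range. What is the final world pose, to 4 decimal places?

(-7.6304, 1.7456, 2.0118)

step 1: θ'=0.3868 (R=-4.0000) → pose (-4.4736, 1.8408, 0.3868)
step 2: θ'=1.8868 (R=1.3333) → pose (-3.7093, 3.4900, 1.8868)
step 3: θ'=2.5118 (R=-1.2000) → pose (-3.2755, 2.8931, 2.5118)
step 4: θ'=5.0118 (R=1.5000) → pose (-5.5922, 1.2385, 5.0118)
step 5: θ'=4.0118 (R=0.2500) → pose (-5.5444, 1.4734, 4.0118)
step 6: θ'=2.0118 (R=-1.2500) → pose (-7.6304, 1.7456, 2.0118)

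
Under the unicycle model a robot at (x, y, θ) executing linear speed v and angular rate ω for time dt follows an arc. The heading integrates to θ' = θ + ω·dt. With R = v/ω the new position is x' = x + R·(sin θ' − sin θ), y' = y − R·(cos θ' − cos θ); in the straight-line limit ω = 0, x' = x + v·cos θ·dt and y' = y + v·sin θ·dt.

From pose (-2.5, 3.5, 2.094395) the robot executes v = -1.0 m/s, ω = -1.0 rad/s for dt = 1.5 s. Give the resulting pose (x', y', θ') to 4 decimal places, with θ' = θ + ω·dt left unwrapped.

(-2.8060, 2.1715, 0.5944)

θ' = 2.0944 + -1.0·1.5 = 0.5944
R = v/ω = -1.0/-1.0 = 1.0000
x' = -2.5 + 1.0000·(sin 0.5944 − sin 2.0944) = -2.8060
y' = 3.5 − 1.0000·(cos 0.5944 − cos 2.0944) = 2.1715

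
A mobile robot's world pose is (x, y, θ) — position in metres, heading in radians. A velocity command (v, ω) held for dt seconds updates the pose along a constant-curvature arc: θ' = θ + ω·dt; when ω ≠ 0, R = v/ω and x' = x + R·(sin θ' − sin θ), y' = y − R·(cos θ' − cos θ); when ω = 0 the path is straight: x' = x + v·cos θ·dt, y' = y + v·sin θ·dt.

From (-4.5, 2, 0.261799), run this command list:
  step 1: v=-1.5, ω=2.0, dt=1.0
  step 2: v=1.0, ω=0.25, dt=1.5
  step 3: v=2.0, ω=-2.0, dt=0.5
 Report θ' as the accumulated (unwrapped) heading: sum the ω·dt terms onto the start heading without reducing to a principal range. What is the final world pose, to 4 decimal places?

(-6.5460, 2.5587, 1.6368)

step 1: θ'=2.2618 (R=-0.7500) → pose (-4.8838, 0.7976, 2.2618)
step 2: θ'=2.6368 (R=4.0000) → pose (-6.0318, 1.7494, 2.6368)
step 3: θ'=1.6368 (R=-1.0000) → pose (-6.5460, 2.5587, 1.6368)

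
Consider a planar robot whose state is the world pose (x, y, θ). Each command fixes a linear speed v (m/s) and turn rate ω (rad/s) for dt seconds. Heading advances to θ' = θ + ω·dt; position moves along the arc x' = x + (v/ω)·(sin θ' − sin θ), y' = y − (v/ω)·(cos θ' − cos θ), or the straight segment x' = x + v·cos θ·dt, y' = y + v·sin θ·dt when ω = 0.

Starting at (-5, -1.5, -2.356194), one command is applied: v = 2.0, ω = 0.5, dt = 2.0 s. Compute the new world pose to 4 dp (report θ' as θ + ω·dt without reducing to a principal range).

θ' = -2.3562 + 0.5·2.0 = -1.3562
R = v/ω = 2.0/0.5 = 4.0000
x' = -5 + 4.0000·(sin -1.3562 − sin -2.3562) = -6.0798
y' = -1.5 − 4.0000·(cos -1.3562 − cos -2.3562) = -5.1803

(-6.0798, -5.1803, -1.3562)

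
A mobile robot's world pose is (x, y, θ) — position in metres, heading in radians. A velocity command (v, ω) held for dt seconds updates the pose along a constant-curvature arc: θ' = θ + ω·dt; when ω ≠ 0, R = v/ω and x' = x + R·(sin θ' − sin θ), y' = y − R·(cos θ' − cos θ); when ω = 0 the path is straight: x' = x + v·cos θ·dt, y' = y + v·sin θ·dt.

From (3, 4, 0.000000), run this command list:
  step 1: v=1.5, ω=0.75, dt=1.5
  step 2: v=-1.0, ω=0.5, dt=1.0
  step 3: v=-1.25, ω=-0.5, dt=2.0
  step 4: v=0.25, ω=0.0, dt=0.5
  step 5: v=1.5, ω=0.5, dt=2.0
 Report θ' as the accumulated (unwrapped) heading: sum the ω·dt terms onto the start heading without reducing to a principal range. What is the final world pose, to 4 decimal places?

(4.9201, 4.6726, 1.6250)

step 1: θ'=1.1250 (R=2.0000) → pose (4.8045, 5.1376, 1.1250)
step 2: θ'=1.6250 (R=-2.0000) → pose (4.6120, 4.1669, 1.6250)
step 3: θ'=0.6250 (R=2.5000) → pose (3.5784, 2.0041, 0.6250)
step 4: θ'=0.6250 (straight) → pose (3.6798, 2.0772, 0.6250)
step 5: θ'=1.6250 (R=3.0000) → pose (4.9201, 4.6726, 1.6250)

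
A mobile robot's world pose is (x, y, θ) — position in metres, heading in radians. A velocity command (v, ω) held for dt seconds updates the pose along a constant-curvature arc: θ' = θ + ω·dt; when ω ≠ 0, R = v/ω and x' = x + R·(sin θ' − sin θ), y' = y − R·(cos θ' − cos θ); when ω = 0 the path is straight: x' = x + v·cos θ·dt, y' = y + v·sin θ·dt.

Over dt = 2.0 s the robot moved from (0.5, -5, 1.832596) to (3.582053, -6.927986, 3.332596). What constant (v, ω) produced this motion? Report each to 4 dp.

v = -2.0000, ω = 0.7500

Δθ = 3.332596 − 1.832596 = 1.500000
ω = Δθ/dt = 1.500000/2.0 = 0.7500
R = Δx/(sin θ' − sin θ) = -2.6667
v = R·ω = -2.6667·0.7500 = -2.0000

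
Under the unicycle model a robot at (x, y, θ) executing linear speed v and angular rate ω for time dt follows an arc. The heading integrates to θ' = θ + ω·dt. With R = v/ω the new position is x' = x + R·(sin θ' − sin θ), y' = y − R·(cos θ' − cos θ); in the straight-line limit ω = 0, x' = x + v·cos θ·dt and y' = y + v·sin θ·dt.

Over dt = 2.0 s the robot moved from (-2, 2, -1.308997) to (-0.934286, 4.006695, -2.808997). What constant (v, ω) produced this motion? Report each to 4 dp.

v = -1.2500, ω = -0.7500

Δθ = -2.808997 − -1.308997 = -1.500000
ω = Δθ/dt = -1.500000/2.0 = -0.7500
R = −Δy/(cos θ' − cos θ) = 1.6667
v = R·ω = 1.6667·-0.7500 = -1.2500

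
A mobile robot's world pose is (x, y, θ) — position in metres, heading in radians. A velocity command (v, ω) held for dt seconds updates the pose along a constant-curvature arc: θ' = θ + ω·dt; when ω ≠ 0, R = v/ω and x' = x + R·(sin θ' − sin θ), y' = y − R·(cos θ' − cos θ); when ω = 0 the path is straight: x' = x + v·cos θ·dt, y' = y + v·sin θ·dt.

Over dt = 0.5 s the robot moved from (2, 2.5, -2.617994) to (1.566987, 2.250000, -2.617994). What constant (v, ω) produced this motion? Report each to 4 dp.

v = 1.0000, ω = 0.0000

Δθ = -2.617994 − -2.617994 = 0.000000
ω = Δθ/dt = 0.000000/0.5 = 0.0000
ω = 0 → v = (Δx·cos θ + Δy·sin θ)/dt = 1.0000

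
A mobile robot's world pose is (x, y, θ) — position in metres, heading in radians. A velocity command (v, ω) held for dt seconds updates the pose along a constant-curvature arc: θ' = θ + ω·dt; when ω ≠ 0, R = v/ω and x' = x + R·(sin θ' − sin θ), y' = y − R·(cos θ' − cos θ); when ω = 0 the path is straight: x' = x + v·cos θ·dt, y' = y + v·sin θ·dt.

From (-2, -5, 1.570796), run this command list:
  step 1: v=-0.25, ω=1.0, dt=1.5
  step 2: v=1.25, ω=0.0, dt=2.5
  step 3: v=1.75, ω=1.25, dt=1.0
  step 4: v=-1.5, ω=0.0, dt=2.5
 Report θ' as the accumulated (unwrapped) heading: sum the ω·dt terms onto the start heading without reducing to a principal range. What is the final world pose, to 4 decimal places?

(-4.8467, -2.4244, 4.3208)

step 1: θ'=3.0708 (R=-0.2500) → pose (-1.7677, -5.2494, 3.0708)
step 2: θ'=3.0708 (straight) → pose (-4.8849, -5.0283, 3.0708)
step 3: θ'=4.3208 (R=1.4000) → pose (-6.2779, -5.8905, 4.3208)
step 4: θ'=4.3208 (straight) → pose (-4.8467, -2.4244, 4.3208)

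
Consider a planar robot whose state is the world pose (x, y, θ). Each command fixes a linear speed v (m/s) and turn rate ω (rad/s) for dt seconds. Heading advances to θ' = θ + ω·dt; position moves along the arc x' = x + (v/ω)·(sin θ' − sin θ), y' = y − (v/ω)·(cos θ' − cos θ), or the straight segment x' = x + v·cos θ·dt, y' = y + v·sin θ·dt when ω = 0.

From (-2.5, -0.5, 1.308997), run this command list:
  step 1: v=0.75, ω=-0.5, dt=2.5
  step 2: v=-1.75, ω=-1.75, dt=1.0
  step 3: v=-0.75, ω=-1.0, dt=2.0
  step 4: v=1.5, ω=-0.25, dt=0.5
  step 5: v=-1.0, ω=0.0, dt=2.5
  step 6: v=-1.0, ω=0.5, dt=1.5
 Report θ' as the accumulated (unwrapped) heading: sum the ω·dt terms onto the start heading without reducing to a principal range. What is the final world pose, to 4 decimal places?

step 1: θ'=0.0590 (R=-1.5000) → pose (-1.1396, 0.6092, 0.0590)
step 2: θ'=-1.6910 (R=1.0000) → pose (-2.1913, 1.7273, -1.6910)
step 3: θ'=-3.6910 (R=0.7500) → pose (-1.0551, 2.2770, -3.6910)
step 4: θ'=-3.8160 (R=-6.0000) → pose (-1.6686, 2.7076, -3.8160)
step 5: θ'=-3.8160 (straight) → pose (0.2841, 1.1465, -3.8160)
step 6: θ'=-3.0660 (R=-2.0000) → pose (1.6840, 0.7143, -3.0660)

(1.6840, 0.7143, -3.0660)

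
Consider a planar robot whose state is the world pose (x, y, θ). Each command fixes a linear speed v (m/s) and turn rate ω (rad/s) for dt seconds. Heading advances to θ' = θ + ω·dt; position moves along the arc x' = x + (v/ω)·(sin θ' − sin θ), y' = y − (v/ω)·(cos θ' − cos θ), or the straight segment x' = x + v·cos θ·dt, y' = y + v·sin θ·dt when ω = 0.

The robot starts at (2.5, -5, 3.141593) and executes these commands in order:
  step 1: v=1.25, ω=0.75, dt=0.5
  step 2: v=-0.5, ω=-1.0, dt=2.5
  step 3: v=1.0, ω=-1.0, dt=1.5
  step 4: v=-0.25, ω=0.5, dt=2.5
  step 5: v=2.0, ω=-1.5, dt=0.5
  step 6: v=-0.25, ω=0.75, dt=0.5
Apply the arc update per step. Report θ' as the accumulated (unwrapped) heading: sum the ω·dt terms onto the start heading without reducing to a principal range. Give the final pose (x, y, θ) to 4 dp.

(4.0148, -5.2200, 0.3916)

step 1: θ'=3.5166 (R=1.6667) → pose (1.8895, -5.1158, 3.5166)
step 2: θ'=1.0166 (R=0.5000) → pose (2.4978, -5.8442, 1.0166)
step 3: θ'=-0.4834 (R=-1.0000) → pose (3.8130, -5.4851, -0.4834)
step 4: θ'=0.7666 (R=-0.5000) → pose (3.2337, -5.5676, 0.7666)
step 5: θ'=0.0166 (R=-1.3333) → pose (4.1365, -5.1948, 0.0166)
step 6: θ'=0.3916 (R=-0.3333) → pose (4.0148, -5.2200, 0.3916)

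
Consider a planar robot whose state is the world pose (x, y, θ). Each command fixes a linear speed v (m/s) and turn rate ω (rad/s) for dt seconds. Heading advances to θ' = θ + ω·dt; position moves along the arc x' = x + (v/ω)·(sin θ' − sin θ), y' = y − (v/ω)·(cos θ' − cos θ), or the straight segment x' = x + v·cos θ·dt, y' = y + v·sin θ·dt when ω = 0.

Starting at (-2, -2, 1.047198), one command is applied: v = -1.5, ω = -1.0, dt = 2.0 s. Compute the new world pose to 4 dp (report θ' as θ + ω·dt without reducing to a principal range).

θ' = 1.0472 + -1.0·2.0 = -0.9528
R = v/ω = -1.5/-1.0 = 1.5000
x' = -2 + 1.5000·(sin -0.9528 − sin 1.0472) = -4.5216
y' = -2 − 1.5000·(cos -0.9528 − cos 1.0472) = -2.1191

(-4.5216, -2.1191, -0.9528)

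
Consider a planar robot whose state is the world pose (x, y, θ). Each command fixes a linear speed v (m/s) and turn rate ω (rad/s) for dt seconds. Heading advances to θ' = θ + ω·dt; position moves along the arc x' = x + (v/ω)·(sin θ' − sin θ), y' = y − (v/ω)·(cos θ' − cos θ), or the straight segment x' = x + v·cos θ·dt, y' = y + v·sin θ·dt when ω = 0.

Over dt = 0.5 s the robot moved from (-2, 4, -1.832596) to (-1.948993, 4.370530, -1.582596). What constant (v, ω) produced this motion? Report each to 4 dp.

Δθ = -1.582596 − -1.832596 = 0.250000
ω = Δθ/dt = 0.250000/0.5 = 0.5000
R = −Δy/(cos θ' − cos θ) = -1.5000
v = R·ω = -1.5000·0.5000 = -0.7500

v = -0.7500, ω = 0.5000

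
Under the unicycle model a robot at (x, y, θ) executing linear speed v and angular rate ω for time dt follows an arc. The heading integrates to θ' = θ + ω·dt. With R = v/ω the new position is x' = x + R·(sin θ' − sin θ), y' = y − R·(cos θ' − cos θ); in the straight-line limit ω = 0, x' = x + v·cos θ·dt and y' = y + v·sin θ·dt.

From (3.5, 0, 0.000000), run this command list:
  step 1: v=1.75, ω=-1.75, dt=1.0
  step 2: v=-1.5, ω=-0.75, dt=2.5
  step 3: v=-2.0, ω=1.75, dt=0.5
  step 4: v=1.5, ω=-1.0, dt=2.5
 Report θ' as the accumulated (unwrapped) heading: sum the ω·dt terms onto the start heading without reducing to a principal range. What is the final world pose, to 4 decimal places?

(6.4880, 2.3462, -5.2500)

step 1: θ'=-1.7500 (R=-1.0000) → pose (4.4840, -1.1782, -1.7500)
step 2: θ'=-3.6250 (R=2.0000) → pose (7.3816, 0.2361, -3.6250)
step 3: θ'=-2.7500 (R=-1.1429) → pose (8.3489, 0.1917, -2.7500)
step 4: θ'=-5.2500 (R=-1.5000) → pose (6.4880, 2.3462, -5.2500)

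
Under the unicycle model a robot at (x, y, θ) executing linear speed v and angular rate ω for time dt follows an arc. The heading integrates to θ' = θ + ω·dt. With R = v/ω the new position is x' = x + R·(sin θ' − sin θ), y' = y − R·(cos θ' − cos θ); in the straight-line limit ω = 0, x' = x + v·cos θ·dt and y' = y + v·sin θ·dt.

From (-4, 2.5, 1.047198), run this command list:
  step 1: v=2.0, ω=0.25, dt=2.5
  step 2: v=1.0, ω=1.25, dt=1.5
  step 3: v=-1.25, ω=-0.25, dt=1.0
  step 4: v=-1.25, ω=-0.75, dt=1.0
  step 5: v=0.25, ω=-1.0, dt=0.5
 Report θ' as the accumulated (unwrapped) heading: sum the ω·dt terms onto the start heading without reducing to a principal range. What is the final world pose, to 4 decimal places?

(-1.7734, 8.1360, 2.0472)

step 1: θ'=1.6722 (R=8.0000) → pose (-2.9693, 7.3098, 1.6722)
step 2: θ'=3.5472 (R=0.8000) → pose (-4.0808, 7.9639, 3.5472)
step 3: θ'=3.2972 (R=5.0000) → pose (-2.8829, 8.3092, 3.2972)
step 4: θ'=2.5472 (R=1.6667) → pose (-1.6912, 8.0435, 2.5472)
step 5: θ'=2.0472 (R=-0.2500) → pose (-1.7734, 8.1360, 2.0472)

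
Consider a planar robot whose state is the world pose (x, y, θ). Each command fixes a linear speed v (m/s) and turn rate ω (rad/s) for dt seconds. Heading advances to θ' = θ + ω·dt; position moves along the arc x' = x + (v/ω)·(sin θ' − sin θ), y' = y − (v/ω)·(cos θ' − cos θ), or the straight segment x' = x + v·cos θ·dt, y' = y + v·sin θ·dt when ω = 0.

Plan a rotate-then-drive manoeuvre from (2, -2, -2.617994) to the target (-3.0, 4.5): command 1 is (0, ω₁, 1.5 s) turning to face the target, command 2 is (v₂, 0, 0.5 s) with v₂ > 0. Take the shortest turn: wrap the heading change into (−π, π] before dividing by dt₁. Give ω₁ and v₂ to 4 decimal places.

heading to target = atan2(4.5−-2, -3−2) = 2.2265
Δθ = wrap(2.2265 − -2.6180) = -1.4387; ω₁ = Δθ/dt₁ = -0.9591
distance = √((-3−2)² + (4.5−-2)²) = 8.2006; v₂ = distance/dt₂ = 16.4012

ω₁ = -0.9591, v₂ = 16.4012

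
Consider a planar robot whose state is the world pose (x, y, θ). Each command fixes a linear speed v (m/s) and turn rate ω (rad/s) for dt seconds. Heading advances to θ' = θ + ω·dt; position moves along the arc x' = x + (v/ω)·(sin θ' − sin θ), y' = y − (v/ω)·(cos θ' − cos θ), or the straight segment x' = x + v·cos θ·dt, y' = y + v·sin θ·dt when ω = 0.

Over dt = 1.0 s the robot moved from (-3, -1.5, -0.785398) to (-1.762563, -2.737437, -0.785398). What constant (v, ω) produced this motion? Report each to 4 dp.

Δθ = -0.785398 − -0.785398 = 0.000000
ω = Δθ/dt = 0.000000/1.0 = 0.0000
ω = 0 → v = (Δx·cos θ + Δy·sin θ)/dt = 1.7500

v = 1.7500, ω = 0.0000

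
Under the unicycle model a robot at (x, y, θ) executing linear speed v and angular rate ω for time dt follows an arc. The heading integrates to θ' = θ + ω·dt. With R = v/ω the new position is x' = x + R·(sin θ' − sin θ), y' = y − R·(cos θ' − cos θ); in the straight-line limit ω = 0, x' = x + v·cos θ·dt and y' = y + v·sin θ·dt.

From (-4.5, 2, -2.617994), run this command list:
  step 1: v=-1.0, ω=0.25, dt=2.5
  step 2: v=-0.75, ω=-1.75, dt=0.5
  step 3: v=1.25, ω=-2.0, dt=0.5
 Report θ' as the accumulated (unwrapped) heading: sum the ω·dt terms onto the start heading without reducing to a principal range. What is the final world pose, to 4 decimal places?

(-3.1601, 4.1966, -3.8680)

step 1: θ'=-1.9930 (R=-4.0000) → pose (-2.8512, 3.8250, -1.9930)
step 2: θ'=-2.8680 (R=0.4286) → pose (-2.5761, 4.0621, -2.8680)
step 3: θ'=-3.8680 (R=-0.6250) → pose (-3.1601, 4.1966, -3.8680)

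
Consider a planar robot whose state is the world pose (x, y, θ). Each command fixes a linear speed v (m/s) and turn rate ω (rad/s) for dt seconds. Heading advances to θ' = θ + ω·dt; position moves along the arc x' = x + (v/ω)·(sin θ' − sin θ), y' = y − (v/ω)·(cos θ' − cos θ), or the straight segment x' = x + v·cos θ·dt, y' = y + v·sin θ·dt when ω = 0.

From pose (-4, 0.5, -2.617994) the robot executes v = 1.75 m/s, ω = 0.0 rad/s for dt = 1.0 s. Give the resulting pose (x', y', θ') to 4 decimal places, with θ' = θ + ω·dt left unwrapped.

(-5.5155, -0.3750, -2.6180)

θ' = -2.6180 + 0.0·1.0 = -2.6180
ω = 0 → straight: x' = -4 + 1.75·cos(-2.6180)·1.0 = -5.5155
y' = 0.5 + 1.75·sin(-2.6180)·1.0 = -0.3750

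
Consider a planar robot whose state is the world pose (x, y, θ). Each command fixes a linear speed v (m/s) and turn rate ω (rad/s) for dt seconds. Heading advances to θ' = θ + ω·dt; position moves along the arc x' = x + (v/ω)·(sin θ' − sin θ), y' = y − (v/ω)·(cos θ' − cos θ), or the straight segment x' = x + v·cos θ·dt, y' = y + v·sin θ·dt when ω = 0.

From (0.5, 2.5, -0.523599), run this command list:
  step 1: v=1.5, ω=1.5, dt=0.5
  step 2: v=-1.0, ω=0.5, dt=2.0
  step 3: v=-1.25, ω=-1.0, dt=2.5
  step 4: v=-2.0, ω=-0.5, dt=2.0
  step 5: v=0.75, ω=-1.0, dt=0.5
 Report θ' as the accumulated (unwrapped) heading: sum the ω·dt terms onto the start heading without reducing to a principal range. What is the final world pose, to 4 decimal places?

(-2.1109, 4.7156, -2.7736)

step 1: θ'=0.2264 (R=1.0000) → pose (1.2245, 2.3915, 0.2264)
step 2: θ'=1.2264 (R=-2.0000) → pose (-0.2091, 1.1178, 1.2264)
step 3: θ'=-1.2736 (R=1.2500) → pose (-2.5809, 1.1738, -1.2736)
step 4: θ'=-2.2736 (R=4.0000) → pose (-1.8084, 4.9306, -2.2736)
step 5: θ'=-2.7736 (R=-0.7500) → pose (-2.1109, 4.7156, -2.7736)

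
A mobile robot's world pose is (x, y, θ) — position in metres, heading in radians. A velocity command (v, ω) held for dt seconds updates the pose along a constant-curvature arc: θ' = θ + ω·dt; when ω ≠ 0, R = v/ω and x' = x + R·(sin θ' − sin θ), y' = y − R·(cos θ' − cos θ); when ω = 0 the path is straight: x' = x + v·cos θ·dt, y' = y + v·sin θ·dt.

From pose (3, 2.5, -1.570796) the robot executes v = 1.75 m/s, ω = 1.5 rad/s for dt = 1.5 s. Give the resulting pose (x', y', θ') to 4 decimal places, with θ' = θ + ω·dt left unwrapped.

θ' = -1.5708 + 1.5·1.5 = 0.6792
R = v/ω = 1.75/1.5 = 1.1667
x' = 3 + 1.1667·(sin 0.6792 − sin -1.5708) = 4.8995
y' = 2.5 − 1.1667·(cos 0.6792 − cos -1.5708) = 1.5922

(4.8995, 1.5922, 0.6792)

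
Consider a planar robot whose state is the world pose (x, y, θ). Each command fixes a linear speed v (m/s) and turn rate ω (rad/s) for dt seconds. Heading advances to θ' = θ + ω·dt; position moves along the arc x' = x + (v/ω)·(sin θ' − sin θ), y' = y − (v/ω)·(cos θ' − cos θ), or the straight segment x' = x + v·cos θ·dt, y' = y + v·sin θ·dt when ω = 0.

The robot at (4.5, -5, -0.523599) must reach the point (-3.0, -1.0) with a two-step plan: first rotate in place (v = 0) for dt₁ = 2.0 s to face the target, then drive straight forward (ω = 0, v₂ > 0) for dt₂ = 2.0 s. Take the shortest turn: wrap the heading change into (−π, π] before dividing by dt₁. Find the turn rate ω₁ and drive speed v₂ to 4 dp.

ω₁ = -1.5540, v₂ = 4.2500

heading to target = atan2(-1−-5, -3−4.5) = 2.6516
Δθ = wrap(2.6516 − -0.5236) = -3.1080; ω₁ = Δθ/dt₁ = -1.5540
distance = √((-3−4.5)² + (-1−-5)²) = 8.5000; v₂ = distance/dt₂ = 4.2500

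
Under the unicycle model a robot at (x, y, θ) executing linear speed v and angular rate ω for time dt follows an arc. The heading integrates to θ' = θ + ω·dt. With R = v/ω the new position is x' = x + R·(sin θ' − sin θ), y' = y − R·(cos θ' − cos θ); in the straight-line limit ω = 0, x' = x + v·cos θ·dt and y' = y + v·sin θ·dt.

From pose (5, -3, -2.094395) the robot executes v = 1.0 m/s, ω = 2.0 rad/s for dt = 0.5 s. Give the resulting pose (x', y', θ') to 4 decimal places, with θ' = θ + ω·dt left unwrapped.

(4.9887, -3.4793, -1.0944)

θ' = -2.0944 + 2.0·0.5 = -1.0944
R = v/ω = 1.0/2.0 = 0.5000
x' = 5 + 0.5000·(sin -1.0944 − sin -2.0944) = 4.9887
y' = -3 − 0.5000·(cos -1.0944 − cos -2.0944) = -3.4793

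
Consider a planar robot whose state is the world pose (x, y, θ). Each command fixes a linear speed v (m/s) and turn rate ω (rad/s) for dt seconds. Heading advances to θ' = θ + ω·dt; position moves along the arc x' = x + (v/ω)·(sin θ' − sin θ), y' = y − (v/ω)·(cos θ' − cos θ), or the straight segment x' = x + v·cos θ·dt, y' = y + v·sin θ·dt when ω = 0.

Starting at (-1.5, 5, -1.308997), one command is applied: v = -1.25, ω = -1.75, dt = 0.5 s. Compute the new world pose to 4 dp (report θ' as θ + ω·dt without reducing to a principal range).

(-1.3942, 5.5959, -2.1840)

θ' = -1.3090 + -1.75·0.5 = -2.1840
R = v/ω = -1.25/-1.75 = 0.7143
x' = -1.5 + 0.7143·(sin -2.1840 − sin -1.3090) = -1.3942
y' = 5 − 0.7143·(cos -2.1840 − cos -1.3090) = 5.5959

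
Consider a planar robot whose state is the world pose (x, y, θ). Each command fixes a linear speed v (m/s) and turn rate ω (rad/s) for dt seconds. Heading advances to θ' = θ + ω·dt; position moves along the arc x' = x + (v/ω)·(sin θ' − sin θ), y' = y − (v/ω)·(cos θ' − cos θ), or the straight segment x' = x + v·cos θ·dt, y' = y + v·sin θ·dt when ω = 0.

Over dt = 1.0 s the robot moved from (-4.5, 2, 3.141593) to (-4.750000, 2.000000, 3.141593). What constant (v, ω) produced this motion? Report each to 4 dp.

Δθ = 3.141593 − 3.141593 = 0.000000
ω = Δθ/dt = 0.000000/1.0 = 0.0000
ω = 0 → v = (Δx·cos θ + Δy·sin θ)/dt = 0.2500

v = 0.2500, ω = 0.0000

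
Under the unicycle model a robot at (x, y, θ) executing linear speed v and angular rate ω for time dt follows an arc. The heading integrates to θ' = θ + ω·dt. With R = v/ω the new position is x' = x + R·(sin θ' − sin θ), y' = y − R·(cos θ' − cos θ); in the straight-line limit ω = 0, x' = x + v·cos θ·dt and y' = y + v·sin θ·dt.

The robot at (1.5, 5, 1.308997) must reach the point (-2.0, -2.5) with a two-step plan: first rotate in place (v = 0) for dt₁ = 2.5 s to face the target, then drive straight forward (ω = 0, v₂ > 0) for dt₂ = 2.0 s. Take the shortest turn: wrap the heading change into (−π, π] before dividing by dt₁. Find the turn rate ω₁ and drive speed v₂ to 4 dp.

ω₁ = 1.1867, v₂ = 4.1382

heading to target = atan2(-2.5−5, -2−1.5) = -2.0074
Δθ = wrap(-2.0074 − 1.3090) = 2.9668; ω₁ = Δθ/dt₁ = 1.1867
distance = √((-2−1.5)² + (-2.5−5)²) = 8.2765; v₂ = distance/dt₂ = 4.1382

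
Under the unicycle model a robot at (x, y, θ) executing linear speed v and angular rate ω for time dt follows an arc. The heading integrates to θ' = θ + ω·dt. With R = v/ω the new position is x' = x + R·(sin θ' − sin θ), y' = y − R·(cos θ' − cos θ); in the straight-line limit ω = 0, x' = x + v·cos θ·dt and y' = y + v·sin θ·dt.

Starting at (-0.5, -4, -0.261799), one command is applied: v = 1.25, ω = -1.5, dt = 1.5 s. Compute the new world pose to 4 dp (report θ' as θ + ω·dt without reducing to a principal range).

(-0.2249, -5.4784, -2.5118)

θ' = -0.2618 + -1.5·1.5 = -2.5118
R = v/ω = 1.25/-1.5 = -0.8333
x' = -0.5 + -0.8333·(sin -2.5118 − sin -0.2618) = -0.2249
y' = -4 − -0.8333·(cos -2.5118 − cos -0.2618) = -5.4784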